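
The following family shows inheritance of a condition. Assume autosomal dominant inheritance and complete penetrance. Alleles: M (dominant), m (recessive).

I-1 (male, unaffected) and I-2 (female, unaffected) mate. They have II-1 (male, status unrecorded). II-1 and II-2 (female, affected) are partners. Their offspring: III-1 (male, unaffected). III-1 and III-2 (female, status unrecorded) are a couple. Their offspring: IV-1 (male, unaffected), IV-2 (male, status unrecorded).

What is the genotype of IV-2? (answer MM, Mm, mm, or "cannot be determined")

cannot be determined

IV-2's phenotype is unrecorded, and no parent or child forces a single allele at both positions; consistent genotype assignments exist with IV-2 as Mm or mm.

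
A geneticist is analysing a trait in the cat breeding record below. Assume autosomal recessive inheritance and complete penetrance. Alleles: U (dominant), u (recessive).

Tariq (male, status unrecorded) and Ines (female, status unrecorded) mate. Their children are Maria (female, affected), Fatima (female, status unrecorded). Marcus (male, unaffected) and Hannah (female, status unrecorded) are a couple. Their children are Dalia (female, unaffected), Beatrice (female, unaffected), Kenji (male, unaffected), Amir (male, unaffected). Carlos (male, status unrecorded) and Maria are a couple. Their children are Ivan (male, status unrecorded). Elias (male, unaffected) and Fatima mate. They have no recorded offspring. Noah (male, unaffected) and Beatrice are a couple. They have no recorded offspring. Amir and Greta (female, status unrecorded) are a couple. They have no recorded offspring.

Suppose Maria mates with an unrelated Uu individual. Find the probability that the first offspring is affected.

1/2

Maria is affected, so Maria is uu.
The cross gives 1/2 Uu : 1/2 uu, so P(offspring is affected) = 1/2.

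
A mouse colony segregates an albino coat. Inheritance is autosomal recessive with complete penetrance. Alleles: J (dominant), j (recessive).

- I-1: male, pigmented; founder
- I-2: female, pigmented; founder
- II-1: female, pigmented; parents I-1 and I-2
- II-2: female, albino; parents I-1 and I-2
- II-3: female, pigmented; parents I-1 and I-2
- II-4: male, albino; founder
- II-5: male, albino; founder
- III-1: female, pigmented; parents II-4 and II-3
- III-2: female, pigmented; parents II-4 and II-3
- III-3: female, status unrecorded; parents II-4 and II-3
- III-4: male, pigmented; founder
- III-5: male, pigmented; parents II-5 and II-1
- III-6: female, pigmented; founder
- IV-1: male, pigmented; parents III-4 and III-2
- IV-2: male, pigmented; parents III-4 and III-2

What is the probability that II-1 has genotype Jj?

1/2

I-1 is pigmented so carries J and passed j to II-2 (jj), so I-1 is Jj.
I-2 is pigmented so carries J and passed j to II-2 (jj), so I-2 is Jj.
Their cross gives offspring ratios 1/4 JJ : 1/2 Jj : 1/4 jj. Conditioning on II-1 being pigmented, P(Jj) = 1/2 / 3/4 = 2/3 before taking II-1's own offspring into account.
II-5 is albino, so II-5 is jj.
Now use II-1's offspring. Probability of each recorded status — pigmented son III-5: 1/2 if II-1 is Jj, 1 if JJ.
Bayes: P(Jj) = 2/3·1/2 / (2/3·1/2 + 1/3·1) = 1/2.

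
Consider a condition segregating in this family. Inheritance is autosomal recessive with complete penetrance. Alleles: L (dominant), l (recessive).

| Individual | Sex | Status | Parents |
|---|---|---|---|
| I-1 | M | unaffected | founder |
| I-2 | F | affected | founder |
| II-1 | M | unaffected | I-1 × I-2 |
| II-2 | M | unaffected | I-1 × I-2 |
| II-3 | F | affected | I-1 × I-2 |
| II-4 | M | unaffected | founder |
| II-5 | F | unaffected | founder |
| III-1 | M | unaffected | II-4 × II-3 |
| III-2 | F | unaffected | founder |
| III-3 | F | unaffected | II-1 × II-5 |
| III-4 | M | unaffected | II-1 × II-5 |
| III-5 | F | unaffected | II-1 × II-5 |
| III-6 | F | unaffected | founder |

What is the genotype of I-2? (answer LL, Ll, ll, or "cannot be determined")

I-2 is affected, so I-2 is ll.

ll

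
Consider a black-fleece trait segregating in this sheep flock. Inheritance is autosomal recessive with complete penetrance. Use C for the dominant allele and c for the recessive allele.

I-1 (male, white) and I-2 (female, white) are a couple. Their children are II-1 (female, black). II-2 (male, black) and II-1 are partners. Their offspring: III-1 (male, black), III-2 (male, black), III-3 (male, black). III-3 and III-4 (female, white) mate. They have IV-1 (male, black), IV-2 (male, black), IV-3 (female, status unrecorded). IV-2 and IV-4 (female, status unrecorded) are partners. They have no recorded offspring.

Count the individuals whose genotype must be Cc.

3

Obligate heterozygotes: I-1 is white so carries C and passed c to II-1 (cc), so I-1 is Cc; I-2 is white so carries C and passed c to II-1 (cc), so I-2 is Cc; III-4 is white so carries C and passed c to IV-1 (cc), so III-4 is Cc.
Every other individual is either homozygous by phenotype or has at least one consistent homozygous assignment, so the count is 3.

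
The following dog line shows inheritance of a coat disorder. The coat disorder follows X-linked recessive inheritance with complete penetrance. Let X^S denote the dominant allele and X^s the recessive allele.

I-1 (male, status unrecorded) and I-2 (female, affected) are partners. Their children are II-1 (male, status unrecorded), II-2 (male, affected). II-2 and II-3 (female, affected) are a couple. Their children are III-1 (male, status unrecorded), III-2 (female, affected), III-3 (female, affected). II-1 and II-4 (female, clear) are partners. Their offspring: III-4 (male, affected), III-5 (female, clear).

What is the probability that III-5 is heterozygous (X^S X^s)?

1

III-5 is clear so carries S and received s from II-1 (X^s Y), so III-5 is X^S X^s, giving P(X^S X^s) = 1.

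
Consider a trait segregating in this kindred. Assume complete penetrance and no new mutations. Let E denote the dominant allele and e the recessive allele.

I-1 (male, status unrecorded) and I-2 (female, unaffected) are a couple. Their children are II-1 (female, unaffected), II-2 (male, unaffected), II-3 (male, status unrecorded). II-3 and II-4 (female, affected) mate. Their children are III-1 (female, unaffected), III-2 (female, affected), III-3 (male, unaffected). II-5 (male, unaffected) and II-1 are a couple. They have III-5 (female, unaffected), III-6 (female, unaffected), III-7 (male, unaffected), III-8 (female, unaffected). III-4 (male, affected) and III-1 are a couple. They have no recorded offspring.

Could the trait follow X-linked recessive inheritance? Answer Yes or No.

No

Under X-linked recessive, III-3 (unaffected, male) cannot arise from II-3 (unrecorded) × II-4 (affected).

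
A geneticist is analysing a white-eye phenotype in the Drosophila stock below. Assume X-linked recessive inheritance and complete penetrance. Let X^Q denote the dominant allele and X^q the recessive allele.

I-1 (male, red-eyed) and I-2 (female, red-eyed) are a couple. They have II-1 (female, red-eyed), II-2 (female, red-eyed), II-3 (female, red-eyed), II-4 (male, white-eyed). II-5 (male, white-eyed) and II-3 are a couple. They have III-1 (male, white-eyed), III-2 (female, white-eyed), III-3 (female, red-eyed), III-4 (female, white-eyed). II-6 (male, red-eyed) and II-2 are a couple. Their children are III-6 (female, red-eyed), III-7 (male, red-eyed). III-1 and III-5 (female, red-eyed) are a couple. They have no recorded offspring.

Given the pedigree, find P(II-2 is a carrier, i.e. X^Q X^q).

I-1 is red-eyed, so I-1 is X^Q Y.
I-2 is red-eyed so carries Q and passed q to II-3 (X^Q X^q, whose Q came from I-1), so I-2 is X^Q X^q.
Their cross gives offspring ratios 1/2 X^Q X^Q : 1/2 X^Q X^q. Conditioning on II-2 being red-eyed, P(X^Q X^q) = 1/2 / 1 = 1/2 before taking II-2's own offspring into account.
II-6 is red-eyed, so II-6 is X^Q Y.
Now use II-2's offspring. Probability of each recorded status — red-eyed son III-7: 1/2 if II-2 is X^Q X^q, 1 if X^Q X^Q. (III-6: equally likely either way, so uninformative.)
Bayes: P(X^Q X^q) = 1/2·1/2 / (1/2·1/2 + 1/2·1) = 1/3.

1/3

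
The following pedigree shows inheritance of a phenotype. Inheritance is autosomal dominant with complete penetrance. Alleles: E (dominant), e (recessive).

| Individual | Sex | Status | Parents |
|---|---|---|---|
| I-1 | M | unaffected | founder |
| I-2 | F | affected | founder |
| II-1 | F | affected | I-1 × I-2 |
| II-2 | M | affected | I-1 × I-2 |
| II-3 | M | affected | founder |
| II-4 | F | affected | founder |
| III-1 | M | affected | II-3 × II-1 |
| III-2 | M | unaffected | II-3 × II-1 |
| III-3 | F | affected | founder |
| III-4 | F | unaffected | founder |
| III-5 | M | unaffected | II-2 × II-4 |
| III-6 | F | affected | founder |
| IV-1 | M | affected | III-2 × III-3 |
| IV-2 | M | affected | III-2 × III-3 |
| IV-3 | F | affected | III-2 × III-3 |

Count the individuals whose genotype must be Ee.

Obligate heterozygotes: II-1 is affected so carries E and received e from I-1 (ee), so II-1 is Ee; II-2 is affected so carries E and received e from I-1 (ee), so II-2 is Ee; II-3 is affected so carries E and passed e to III-2 (ee), so II-3 is Ee; II-4 is affected so carries E and passed e to III-5 (ee), so II-4 is Ee; IV-1 is affected so carries E and received e from III-2 (ee), so IV-1 is Ee; IV-2 is affected so carries E and received e from III-2 (ee), so IV-2 is Ee; IV-3 is affected so carries E and received e from III-2 (ee), so IV-3 is Ee.
Every other individual is either homozygous by phenotype or has at least one consistent homozygous assignment, so the count is 7.

7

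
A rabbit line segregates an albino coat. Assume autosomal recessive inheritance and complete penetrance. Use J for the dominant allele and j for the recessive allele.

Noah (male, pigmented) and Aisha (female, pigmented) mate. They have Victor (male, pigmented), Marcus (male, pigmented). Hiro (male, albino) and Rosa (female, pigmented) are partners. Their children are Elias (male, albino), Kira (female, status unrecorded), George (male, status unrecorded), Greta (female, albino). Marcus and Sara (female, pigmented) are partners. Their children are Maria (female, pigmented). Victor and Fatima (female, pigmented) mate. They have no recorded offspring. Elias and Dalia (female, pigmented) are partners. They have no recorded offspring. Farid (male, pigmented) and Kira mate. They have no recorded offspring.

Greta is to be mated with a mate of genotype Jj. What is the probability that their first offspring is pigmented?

1/2

Greta is albino, so Greta is jj.
The cross gives 1/2 Jj : 1/2 jj, so P(offspring is pigmented) = 1/2.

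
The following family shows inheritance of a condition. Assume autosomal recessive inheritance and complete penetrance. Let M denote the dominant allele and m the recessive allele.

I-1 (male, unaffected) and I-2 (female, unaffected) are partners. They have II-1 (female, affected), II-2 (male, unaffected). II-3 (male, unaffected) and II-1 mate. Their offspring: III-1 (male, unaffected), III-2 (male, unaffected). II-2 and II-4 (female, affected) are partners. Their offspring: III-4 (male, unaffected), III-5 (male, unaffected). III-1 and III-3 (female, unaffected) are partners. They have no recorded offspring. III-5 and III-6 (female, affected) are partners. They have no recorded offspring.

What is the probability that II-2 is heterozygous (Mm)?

I-1 is unaffected so carries M and passed m to II-1 (mm), so I-1 is Mm.
I-2 is unaffected so carries M and passed m to II-1 (mm), so I-2 is Mm.
Their cross gives offspring ratios 1/4 MM : 1/2 Mm : 1/4 mm. Conditioning on II-2 being unaffected, P(Mm) = 1/2 / 3/4 = 2/3 before taking II-2's own offspring into account.
II-4 is affected, so II-4 is mm.
Now use II-2's offspring. Probability of each recorded status — unaffected son III-4: 1/2 if II-2 is Mm, 1 if MM; unaffected son III-5: 1/2 if II-2 is Mm, 1 if MM.
Bayes: P(Mm) = 2/3·1/4 / (2/3·1/4 + 1/3·1) = 1/3.

1/3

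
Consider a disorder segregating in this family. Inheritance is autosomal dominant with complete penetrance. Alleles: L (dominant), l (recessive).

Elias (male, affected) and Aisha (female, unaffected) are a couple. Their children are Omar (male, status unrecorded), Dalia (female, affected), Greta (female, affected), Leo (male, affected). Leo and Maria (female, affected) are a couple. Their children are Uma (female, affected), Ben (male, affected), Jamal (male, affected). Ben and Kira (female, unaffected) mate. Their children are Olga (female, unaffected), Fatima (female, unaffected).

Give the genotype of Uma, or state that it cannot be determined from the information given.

cannot be determined

Uma's phenotype allows LL or Ll, and no parent or child forces a single allele at both positions; consistent genotype assignments exist with Uma as LL or Ll.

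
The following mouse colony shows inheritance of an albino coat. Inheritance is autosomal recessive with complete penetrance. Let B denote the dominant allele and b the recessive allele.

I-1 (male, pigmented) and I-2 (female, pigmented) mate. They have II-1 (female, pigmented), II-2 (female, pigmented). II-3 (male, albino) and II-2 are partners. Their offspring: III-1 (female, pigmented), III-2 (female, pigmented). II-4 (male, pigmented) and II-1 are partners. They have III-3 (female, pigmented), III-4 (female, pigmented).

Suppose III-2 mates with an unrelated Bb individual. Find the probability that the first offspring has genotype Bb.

III-2 is pigmented so carries B and received b from II-3 (bb), so III-2 is Bb.
The cross gives 1/4 BB : 1/2 Bb : 1/4 bb, so P(offspring has genotype Bb) = 1/2.

1/2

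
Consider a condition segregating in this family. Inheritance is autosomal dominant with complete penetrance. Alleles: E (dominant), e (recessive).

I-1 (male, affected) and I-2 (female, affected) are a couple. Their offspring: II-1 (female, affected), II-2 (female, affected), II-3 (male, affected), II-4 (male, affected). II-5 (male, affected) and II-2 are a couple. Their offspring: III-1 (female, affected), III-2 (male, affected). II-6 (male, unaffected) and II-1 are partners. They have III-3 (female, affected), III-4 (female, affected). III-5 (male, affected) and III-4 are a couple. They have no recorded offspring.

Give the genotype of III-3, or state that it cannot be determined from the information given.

From phenotype alone, III-3 is EE or Ee.
III-3 is affected so carries E and received e from II-6 (ee), so III-3 is Ee.

Ee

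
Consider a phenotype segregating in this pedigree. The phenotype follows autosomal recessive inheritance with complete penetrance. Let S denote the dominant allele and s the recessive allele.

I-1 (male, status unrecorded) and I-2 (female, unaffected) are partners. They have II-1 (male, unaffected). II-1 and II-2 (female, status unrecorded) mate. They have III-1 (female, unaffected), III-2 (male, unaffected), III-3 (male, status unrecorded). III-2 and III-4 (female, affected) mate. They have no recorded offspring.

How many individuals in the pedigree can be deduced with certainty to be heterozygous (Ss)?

No individual's genotype is forced to Ss by the pedigree, so the count is 0.

0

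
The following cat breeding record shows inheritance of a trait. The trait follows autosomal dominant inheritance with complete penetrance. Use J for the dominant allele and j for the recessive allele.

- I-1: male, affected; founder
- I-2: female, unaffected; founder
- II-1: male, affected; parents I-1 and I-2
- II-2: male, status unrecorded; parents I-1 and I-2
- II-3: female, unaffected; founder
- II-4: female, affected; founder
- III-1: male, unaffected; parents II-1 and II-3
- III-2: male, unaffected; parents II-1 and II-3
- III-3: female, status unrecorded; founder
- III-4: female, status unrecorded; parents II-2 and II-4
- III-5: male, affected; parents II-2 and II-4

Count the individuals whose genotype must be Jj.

Obligate heterozygotes: II-1 is affected so carries J and received j from I-2 (jj), so II-1 is Jj.
Every other individual is either homozygous by phenotype or has at least one consistent homozygous assignment, so the count is 1.

1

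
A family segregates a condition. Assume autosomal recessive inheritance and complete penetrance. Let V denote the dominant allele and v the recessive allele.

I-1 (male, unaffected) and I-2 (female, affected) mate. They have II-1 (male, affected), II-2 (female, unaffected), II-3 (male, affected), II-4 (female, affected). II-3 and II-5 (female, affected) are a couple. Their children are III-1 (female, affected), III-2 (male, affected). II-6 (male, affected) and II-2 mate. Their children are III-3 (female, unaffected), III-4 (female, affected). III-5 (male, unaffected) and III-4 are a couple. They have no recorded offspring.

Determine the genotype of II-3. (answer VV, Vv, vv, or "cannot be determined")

II-3 is affected, so II-3 is vv.

vv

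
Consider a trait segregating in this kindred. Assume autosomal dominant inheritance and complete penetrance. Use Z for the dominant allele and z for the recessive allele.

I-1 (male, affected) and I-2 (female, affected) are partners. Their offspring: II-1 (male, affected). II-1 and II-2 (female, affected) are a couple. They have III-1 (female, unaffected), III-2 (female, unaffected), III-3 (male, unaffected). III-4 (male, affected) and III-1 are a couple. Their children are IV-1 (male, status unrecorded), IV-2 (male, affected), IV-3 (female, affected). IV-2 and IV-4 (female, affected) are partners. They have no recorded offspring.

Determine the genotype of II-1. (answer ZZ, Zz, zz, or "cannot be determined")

From phenotype alone, II-1 is ZZ or Zz.
II-1 is affected so carries Z and passed z to III-1 (zz), so II-1 is Zz.

Zz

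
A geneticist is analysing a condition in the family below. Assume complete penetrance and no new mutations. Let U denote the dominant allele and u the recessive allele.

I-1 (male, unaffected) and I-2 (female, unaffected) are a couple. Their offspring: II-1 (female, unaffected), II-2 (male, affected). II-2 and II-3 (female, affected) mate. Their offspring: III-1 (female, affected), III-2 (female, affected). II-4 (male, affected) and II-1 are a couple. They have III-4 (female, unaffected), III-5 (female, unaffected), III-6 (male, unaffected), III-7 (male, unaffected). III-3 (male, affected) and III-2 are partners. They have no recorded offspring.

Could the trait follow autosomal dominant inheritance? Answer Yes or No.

Under autosomal dominant, II-2 (affected, male) cannot arise from I-1 (unaffected) × I-2 (unaffected).

No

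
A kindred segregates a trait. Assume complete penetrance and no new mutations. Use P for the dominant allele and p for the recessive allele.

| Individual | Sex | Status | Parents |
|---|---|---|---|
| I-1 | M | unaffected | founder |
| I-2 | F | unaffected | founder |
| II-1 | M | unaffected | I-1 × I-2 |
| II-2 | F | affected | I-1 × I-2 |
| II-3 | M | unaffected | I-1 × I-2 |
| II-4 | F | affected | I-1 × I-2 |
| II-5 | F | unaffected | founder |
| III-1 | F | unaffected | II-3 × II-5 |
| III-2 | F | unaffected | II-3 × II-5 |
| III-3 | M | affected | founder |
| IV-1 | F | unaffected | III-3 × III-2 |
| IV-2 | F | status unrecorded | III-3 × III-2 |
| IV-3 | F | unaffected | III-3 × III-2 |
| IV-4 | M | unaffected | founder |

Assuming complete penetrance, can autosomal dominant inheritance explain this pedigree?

Under autosomal dominant, II-2 (affected, female) cannot arise from I-1 (unaffected) × I-2 (unaffected).

No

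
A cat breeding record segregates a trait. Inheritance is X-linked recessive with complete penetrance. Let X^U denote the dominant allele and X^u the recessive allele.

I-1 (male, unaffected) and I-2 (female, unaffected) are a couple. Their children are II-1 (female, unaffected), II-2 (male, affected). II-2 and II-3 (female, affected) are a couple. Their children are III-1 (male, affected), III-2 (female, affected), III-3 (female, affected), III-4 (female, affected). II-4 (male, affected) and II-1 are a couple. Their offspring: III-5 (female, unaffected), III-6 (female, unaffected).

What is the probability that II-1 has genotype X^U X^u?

I-1 is unaffected, so I-1 is X^U Y.
I-2 is unaffected so carries U and passed u to II-2 (X^u Y), so I-2 is X^U X^u.
Their cross gives offspring ratios 1/2 X^U X^U : 1/2 X^U X^u. Conditioning on II-1 being unaffected, P(X^U X^u) = 1/2 / 1 = 1/2 before taking II-1's own offspring into account.
II-4 is affected, so II-4 is X^u Y.
Now use II-1's offspring. Probability of each recorded status — unaffected daughter III-5: 1/2 if II-1 is X^U X^u, 1 if X^U X^U; unaffected daughter III-6: 1/2 if II-1 is X^U X^u, 1 if X^U X^U.
Bayes: P(X^U X^u) = 1/2·1/4 / (1/2·1/4 + 1/2·1) = 1/5.

1/5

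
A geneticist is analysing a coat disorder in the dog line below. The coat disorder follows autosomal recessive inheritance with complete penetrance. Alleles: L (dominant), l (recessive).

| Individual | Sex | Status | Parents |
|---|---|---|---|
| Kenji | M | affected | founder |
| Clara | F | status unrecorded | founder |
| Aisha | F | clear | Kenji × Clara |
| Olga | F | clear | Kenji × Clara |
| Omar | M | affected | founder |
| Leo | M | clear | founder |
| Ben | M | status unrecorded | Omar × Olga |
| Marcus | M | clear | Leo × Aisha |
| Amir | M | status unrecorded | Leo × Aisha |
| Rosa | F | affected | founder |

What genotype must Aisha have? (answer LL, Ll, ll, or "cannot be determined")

From phenotype alone, Aisha is LL or Ll.
Aisha is clear so carries L and received l from Kenji (ll), so Aisha is Ll.

Ll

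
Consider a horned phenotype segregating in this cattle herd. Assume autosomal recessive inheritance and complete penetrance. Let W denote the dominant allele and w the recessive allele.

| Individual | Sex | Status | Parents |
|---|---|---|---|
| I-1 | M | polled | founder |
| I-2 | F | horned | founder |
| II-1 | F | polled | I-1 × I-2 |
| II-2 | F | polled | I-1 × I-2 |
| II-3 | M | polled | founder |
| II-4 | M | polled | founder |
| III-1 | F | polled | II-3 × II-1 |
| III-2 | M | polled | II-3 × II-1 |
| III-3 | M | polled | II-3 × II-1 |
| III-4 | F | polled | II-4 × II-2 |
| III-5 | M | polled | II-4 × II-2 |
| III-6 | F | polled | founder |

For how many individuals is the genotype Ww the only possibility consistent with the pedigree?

2

Obligate heterozygotes: II-1 is polled so carries W and received w from I-2 (ww), so II-1 is Ww; II-2 is polled so carries W and received w from I-2 (ww), so II-2 is Ww.
Every other individual is either homozygous by phenotype or has at least one consistent homozygous assignment, so the count is 2.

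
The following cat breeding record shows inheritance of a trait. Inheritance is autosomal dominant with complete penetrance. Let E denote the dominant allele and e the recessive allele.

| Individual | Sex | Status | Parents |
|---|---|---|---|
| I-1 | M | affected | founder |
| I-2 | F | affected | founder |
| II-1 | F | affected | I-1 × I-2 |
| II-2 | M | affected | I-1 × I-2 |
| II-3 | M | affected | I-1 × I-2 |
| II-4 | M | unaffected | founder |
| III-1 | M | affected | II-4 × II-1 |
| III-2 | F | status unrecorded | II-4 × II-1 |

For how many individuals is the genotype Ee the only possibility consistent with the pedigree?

1

Obligate heterozygotes: III-1 is affected so carries E and received e from II-4 (ee), so III-1 is Ee.
Every other individual is either homozygous by phenotype or has at least one consistent homozygous assignment, so the count is 1.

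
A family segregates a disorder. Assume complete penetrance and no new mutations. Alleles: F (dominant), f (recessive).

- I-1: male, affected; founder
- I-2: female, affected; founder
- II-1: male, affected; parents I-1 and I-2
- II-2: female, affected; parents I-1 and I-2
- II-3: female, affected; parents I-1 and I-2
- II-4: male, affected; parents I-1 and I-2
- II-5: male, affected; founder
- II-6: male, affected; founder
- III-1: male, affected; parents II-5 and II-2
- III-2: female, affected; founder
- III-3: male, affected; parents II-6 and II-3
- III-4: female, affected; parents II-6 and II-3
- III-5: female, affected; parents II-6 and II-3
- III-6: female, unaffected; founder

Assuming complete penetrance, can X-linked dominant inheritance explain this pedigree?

Yes

A consistent assignment under X-linked dominant exists: I-1 X^F Y, I-2 X^F X^F, II-1 X^F Y, II-2 X^F X^F, II-3 X^F X^F, II-4 X^F Y, II-5 X^F Y, II-6 X^F Y, III-1 X^F Y, III-2 X^F X^F, III-3 X^F Y, III-4 X^F X^F, III-5 X^F X^F, III-6 X^f X^f.
In this assignment every recorded phenotype matches its genotype and every non-founder's genotype is obtainable from its parents' genotypes, so the pedigree is consistent.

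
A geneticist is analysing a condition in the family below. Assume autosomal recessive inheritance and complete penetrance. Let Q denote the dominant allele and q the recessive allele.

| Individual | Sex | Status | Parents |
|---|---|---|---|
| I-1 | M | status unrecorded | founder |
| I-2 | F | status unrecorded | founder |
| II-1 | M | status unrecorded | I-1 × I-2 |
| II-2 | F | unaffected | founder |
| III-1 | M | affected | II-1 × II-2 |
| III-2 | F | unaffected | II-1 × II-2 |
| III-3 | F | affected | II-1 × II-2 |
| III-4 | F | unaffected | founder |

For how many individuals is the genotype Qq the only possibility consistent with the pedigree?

1

Obligate heterozygotes: II-2 is unaffected so carries Q and passed q to III-1 (qq), so II-2 is Qq.
Every other individual is either homozygous by phenotype or has at least one consistent homozygous assignment, so the count is 1.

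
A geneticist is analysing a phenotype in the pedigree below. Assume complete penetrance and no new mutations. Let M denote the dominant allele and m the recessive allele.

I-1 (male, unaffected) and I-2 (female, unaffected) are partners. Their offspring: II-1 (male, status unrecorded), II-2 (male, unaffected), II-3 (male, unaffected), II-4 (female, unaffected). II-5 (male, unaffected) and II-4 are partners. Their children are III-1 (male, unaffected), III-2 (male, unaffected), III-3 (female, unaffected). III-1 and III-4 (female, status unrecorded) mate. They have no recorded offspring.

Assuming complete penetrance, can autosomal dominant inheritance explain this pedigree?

Yes

A consistent assignment under autosomal dominant exists: I-1 mm, I-2 mm, II-1 mm, II-2 mm, II-3 mm, II-4 mm, II-5 mm, III-1 mm, III-2 mm, III-3 mm, III-4 MM.
In this assignment every recorded phenotype matches its genotype and every non-founder's genotype is obtainable from its parents' genotypes, so the pedigree is consistent.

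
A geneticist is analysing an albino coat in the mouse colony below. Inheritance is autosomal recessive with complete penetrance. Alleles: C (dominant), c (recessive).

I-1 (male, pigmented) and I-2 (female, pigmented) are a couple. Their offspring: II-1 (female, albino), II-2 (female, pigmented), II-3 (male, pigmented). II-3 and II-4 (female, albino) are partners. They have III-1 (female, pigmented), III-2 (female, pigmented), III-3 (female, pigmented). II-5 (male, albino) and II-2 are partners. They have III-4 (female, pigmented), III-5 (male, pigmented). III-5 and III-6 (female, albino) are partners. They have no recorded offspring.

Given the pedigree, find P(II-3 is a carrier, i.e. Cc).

I-1 is pigmented so carries C and passed c to II-1 (cc), so I-1 is Cc.
I-2 is pigmented so carries C and passed c to II-1 (cc), so I-2 is Cc.
Their cross gives offspring ratios 1/4 CC : 1/2 Cc : 1/4 cc. Conditioning on II-3 being pigmented, P(Cc) = 1/2 / 3/4 = 2/3 before taking II-3's own offspring into account.
II-4 is albino, so II-4 is cc.
Now use II-3's offspring. Probability of each recorded status — pigmented daughter III-1: 1/2 if II-3 is Cc, 1 if CC; pigmented daughter III-2: 1/2 if II-3 is Cc, 1 if CC; pigmented daughter III-3: 1/2 if II-3 is Cc, 1 if CC.
Bayes: P(Cc) = 2/3·1/8 / (2/3·1/8 + 1/3·1) = 1/5.

1/5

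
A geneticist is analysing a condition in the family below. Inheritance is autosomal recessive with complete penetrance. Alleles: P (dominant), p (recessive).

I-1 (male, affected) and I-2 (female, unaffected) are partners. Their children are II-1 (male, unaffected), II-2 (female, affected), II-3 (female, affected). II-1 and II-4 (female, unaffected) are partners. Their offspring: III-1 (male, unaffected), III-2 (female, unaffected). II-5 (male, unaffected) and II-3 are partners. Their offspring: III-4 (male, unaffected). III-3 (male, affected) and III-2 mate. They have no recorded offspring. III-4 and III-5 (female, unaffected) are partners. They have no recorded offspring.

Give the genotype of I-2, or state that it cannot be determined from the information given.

From phenotype alone, I-2 is PP or Pp.
I-2 is unaffected so carries P and passed p to II-2 (pp), so I-2 is Pp.

Pp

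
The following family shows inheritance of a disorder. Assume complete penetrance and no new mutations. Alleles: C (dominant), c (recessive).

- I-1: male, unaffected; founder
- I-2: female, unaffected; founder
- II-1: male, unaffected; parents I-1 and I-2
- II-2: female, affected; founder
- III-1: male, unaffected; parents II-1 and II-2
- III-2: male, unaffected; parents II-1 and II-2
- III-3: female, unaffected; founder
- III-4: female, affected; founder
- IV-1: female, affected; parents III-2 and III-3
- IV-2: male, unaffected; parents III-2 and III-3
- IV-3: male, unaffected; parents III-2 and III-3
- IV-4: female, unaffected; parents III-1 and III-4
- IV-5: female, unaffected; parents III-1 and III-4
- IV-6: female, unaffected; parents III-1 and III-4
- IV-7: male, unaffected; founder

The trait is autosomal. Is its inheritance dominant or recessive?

III-2 and III-3 are both unaffected yet have an affected child IV-1. Under dominance, an affected child requires at least one affected parent, so the trait cannot be dominant.

recessive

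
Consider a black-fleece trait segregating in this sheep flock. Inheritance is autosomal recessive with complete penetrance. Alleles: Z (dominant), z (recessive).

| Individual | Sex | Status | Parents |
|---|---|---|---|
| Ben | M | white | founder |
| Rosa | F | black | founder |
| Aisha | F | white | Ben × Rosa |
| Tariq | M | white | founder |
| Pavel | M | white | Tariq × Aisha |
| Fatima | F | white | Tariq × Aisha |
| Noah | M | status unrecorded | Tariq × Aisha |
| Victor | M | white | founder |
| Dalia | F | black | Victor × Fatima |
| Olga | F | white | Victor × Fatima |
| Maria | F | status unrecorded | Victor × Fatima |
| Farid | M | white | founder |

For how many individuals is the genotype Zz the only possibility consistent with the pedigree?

3

Obligate heterozygotes: Aisha is white so carries Z and received z from Rosa (zz), so Aisha is Zz; Fatima is white so carries Z and passed z to Dalia (zz), so Fatima is Zz; Victor is white so carries Z and passed z to Dalia (zz), so Victor is Zz.
Every other individual is either homozygous by phenotype or has at least one consistent homozygous assignment, so the count is 3.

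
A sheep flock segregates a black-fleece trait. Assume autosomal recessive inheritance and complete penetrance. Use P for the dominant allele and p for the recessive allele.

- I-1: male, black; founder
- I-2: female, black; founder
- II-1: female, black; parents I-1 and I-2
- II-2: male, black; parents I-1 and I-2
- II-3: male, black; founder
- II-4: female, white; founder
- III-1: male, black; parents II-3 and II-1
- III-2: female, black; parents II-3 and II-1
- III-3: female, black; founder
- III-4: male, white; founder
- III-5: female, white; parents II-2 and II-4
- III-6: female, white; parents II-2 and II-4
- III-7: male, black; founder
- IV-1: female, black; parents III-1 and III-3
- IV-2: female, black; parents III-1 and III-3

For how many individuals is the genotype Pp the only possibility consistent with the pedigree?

2

Obligate heterozygotes: III-5 is white so carries P and received p from II-2 (pp), so III-5 is Pp; III-6 is white so carries P and received p from II-2 (pp), so III-6 is Pp.
Every other individual is either homozygous by phenotype or has at least one consistent homozygous assignment, so the count is 2.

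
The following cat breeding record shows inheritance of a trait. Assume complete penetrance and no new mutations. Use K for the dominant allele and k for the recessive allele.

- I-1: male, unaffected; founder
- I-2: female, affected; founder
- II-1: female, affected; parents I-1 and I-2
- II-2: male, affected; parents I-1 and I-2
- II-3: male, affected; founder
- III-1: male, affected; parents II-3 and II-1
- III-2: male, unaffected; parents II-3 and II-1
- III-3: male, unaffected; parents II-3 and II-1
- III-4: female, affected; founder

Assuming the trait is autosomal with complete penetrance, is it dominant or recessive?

II-3 and II-1 are both affected yet have an unaffected child III-2. Under a recessive model two affected parents are homozygous and every child would be affected, so the trait cannot be recessive.

dominant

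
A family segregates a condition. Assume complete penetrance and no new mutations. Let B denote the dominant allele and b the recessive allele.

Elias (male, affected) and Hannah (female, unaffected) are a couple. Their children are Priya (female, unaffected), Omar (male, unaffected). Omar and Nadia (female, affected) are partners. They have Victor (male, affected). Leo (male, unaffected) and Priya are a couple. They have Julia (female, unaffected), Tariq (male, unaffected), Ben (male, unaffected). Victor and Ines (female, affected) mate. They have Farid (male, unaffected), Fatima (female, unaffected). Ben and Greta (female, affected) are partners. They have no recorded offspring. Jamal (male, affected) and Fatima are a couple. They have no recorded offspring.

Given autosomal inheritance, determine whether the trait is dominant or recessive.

Victor and Ines are both affected yet have an unaffected child Farid. Under a recessive model two affected parents are homozygous and every child would be affected, so the trait cannot be recessive.

dominant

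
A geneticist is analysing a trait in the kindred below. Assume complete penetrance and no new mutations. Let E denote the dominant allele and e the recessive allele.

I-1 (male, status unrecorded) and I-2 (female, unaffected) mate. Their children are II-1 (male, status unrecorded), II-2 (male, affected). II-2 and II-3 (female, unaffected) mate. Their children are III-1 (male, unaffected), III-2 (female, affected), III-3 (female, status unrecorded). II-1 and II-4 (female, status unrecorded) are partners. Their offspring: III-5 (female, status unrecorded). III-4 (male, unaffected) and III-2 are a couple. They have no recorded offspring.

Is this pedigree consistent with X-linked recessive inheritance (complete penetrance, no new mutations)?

Yes

A consistent assignment under X-linked recessive exists: I-1 X^E Y, I-2 X^E X^e, II-1 X^E Y, II-2 X^e Y, II-3 X^E X^e, II-4 X^E X^E, III-1 X^E Y, III-2 X^e X^e, III-3 X^E X^e, III-4 X^E Y, III-5 X^E X^E.
In this assignment every recorded phenotype matches its genotype and every non-founder's genotype is obtainable from its parents' genotypes, so the pedigree is consistent.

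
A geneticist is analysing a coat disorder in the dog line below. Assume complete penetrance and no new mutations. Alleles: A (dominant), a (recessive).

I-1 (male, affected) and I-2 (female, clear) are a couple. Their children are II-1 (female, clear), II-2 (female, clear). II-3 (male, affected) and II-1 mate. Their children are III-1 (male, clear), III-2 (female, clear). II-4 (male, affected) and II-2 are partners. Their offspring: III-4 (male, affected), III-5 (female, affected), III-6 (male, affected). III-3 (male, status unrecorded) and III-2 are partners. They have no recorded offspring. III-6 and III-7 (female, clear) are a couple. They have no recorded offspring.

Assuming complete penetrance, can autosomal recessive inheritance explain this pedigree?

A consistent assignment under autosomal recessive exists: I-1 aa, I-2 AA, II-1 Aa, II-2 Aa, II-3 aa, II-4 aa, III-1 Aa, III-2 Aa, III-3 AA, III-4 aa, III-5 aa, III-6 aa, III-7 AA.
In this assignment every recorded phenotype matches its genotype and every non-founder's genotype is obtainable from its parents' genotypes, so the pedigree is consistent.

Yes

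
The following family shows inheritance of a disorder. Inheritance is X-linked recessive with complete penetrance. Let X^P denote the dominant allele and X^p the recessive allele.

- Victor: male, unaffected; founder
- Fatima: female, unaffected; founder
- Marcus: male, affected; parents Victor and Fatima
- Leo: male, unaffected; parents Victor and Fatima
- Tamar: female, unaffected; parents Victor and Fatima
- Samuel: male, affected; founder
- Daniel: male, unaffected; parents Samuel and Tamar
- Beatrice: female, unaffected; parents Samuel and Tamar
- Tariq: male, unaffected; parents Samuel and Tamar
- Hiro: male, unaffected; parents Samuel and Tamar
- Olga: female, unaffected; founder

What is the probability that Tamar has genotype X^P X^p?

1/17

Victor is unaffected, so Victor is X^P Y.
Fatima is unaffected so carries P and passed p to Marcus (X^p Y), so Fatima is X^P X^p.
Their cross gives offspring ratios 1/2 X^P X^P : 1/2 X^P X^p. Conditioning on Tamar being unaffected, P(X^P X^p) = 1/2 / 1 = 1/2 before taking Tamar's own offspring into account.
Samuel is affected, so Samuel is X^p Y.
Now use Tamar's offspring. Probability of each recorded status — unaffected son Daniel: 1/2 if Tamar is X^P X^p, 1 if X^P X^P; unaffected daughter Beatrice: 1/2 if Tamar is X^P X^p, 1 if X^P X^P; unaffected son Tariq: 1/2 if Tamar is X^P X^p, 1 if X^P X^P; unaffected son Hiro: 1/2 if Tamar is X^P X^p, 1 if X^P X^P.
Bayes: P(X^P X^p) = 1/2·1/16 / (1/2·1/16 + 1/2·1) = 1/17.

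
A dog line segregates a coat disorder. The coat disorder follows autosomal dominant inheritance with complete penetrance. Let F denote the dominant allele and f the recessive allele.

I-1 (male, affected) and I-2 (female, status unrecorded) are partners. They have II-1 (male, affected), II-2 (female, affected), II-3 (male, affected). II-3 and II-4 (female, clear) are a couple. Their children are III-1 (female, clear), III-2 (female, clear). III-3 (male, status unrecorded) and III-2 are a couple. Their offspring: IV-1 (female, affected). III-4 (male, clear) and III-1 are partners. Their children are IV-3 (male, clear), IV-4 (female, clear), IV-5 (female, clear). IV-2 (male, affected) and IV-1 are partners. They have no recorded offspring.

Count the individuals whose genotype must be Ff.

2

Obligate heterozygotes: II-3 is affected so carries F and passed f to III-1 (ff), so II-3 is Ff; IV-1 is affected so carries F and received f from III-2 (ff), so IV-1 is Ff.
Every other individual is either homozygous by phenotype or has at least one consistent homozygous assignment, so the count is 2.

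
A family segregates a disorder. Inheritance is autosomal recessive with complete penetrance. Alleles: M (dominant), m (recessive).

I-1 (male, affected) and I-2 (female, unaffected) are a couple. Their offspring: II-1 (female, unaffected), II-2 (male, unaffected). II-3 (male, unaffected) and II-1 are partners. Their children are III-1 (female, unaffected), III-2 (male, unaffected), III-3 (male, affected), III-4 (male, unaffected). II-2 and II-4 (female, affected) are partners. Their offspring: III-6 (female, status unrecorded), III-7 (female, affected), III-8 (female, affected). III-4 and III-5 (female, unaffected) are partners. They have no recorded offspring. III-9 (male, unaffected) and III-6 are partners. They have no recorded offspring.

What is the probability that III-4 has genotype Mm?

II-3 is unaffected so carries M and passed m to III-3 (mm), so II-3 is Mm.
II-1 is unaffected so carries M and received m from I-1 (mm), so II-1 is Mm.
Their cross gives offspring ratios 1/4 MM : 1/2 Mm : 1/4 mm. Conditioning on III-4 being unaffected, P(Mm) = 1/2 / 3/4 = 2/3.

2/3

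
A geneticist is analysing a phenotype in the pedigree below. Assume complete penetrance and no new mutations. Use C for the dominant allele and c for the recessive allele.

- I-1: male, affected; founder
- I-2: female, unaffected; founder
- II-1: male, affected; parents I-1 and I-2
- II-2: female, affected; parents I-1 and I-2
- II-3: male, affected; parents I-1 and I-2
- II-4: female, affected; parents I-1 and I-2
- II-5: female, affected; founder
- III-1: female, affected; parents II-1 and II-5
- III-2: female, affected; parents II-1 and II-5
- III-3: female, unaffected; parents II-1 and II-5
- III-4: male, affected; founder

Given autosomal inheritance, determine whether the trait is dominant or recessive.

dominant

II-1 and II-5 are both affected yet have an unaffected child III-3. Under a recessive model two affected parents are homozygous and every child would be affected, so the trait cannot be recessive.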